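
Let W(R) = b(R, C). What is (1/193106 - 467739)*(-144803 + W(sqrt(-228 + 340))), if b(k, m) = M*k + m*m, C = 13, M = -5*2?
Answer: 6531903384700561/96553 + 1806464146660*sqrt(7)/96553 ≈ 6.7700e+10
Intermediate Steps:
M = -10
b(k, m) = m**2 - 10*k (b(k, m) = -10*k + m*m = -10*k + m**2 = m**2 - 10*k)
W(R) = 169 - 10*R (W(R) = 13**2 - 10*R = 169 - 10*R)
(1/193106 - 467739)*(-144803 + W(sqrt(-228 + 340))) = (1/193106 - 467739)*(-144803 + (169 - 10*sqrt(-228 + 340))) = (1/193106 - 467739)*(-144803 + (169 - 40*sqrt(7))) = -90323207333*(-144803 + (169 - 40*sqrt(7)))/193106 = -90323207333*(-144634 - 40*sqrt(7))/193106 = 6531903384700561/96553 + 1806464146660*sqrt(7)/96553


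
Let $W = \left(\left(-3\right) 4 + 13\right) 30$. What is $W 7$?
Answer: $210$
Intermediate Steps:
$W = 30$ ($W = \left(-12 + 13\right) 30 = 1 \cdot 30 = 30$)
$W 7 = 30 \cdot 7 = 210$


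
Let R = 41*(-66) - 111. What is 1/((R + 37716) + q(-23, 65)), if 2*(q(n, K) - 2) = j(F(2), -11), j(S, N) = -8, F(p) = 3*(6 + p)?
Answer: 1/34897 ≈ 2.8656e-5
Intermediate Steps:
F(p) = 18 + 3*p
q(n, K) = -2 (q(n, K) = 2 + (½)*(-8) = 2 - 4 = -2)
R = -2817 (R = -2706 - 111 = -2817)
1/((R + 37716) + q(-23, 65)) = 1/((-2817 + 37716) - 2) = 1/(34899 - 2) = 1/34897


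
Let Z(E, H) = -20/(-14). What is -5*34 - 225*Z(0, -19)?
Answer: -3440/7 ≈ -491.43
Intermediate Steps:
Z(E, H) = 10/7 (Z(E, H) = -20*(-1/14) = 10/7)
-5*34 - 225*Z(0, -19) = -5*34 - 225*10/7 = -170 - 2250/7 = -3440/7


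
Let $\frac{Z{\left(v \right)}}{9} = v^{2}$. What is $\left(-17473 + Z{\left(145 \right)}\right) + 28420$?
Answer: $200172$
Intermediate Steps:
$Z{\left(v \right)} = 9 v^{2}$
$\left(-17473 + Z{\left(145 \right)}\right) + 28420 = \left(-17473 + 9 \cdot 145^{2}\right) + 28420 = \left(-17473 + 9 \cdot 21025\right) + 28420 = \left(-17473 + 189225\right) + 28420 = 171752 + 28420 = 200172$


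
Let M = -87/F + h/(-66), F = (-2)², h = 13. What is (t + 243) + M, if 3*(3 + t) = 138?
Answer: 34855/132 ≈ 264.05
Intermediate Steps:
t = 43 (t = -3 + (⅓)*138 = -3 + 46 = 43)
F = 4
M = -2897/132 (M = -87/4 + 13/(-66) = -87*¼ + 13*(-1/66) = -87/4 - 13/66 = -2897/132 ≈ -21.947)
(t + 243) + M = (43 + 243) - 2897/132 = 286 - 2897/132 = 34855/132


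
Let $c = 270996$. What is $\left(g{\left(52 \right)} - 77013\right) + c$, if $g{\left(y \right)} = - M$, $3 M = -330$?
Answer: $194093$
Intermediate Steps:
$M = -110$ ($M = \frac{1}{3} \left(-330\right) = -110$)
$g{\left(y \right)} = 110$ ($g{\left(y \right)} = \left(-1\right) \left(-110\right) = 110$)
$\left(g{\left(52 \right)} - 77013\right) + c = \left(110 - 77013\right) + 270996 = -76903 + 270996 = 194093$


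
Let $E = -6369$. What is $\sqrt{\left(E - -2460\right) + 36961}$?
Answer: $2 \sqrt{8263} \approx 181.8$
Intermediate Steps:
$\sqrt{\left(E - -2460\right) + 36961} = \sqrt{\left(-6369 - -2460\right) + 36961} = \sqrt{\left(-6369 + 2460\right) + 36961} = \sqrt{-3909 + 36961} = \sqrt{33052} = 2 \sqrt{8263}$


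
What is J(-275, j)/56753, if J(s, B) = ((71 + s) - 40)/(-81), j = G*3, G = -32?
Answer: 244/4596993 ≈ 5.3078e-5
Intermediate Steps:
j = -96 (j = -32*3 = -96)
J(s, B) = -31/81 - s/81 (J(s, B) = (31 + s)*(-1/81) = -31/81 - s/81)
J(-275, j)/56753 = (-31/81 - 1/81*(-275))/56753 = (-31/81 + 275/81)*(1/56753) = (244/81)*(1/56753) = 244/4596993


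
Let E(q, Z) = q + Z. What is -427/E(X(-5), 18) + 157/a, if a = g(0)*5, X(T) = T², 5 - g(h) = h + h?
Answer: -3924/1075 ≈ -3.6502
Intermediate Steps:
g(h) = 5 - 2*h (g(h) = 5 - (h + h) = 5 - 2*h)
a = 25 (a = (5 - 2*0)*5 = (5 + 0)*5 = 5*5 = 25)
E(q, Z) = Z + q
-427/E(X(-5), 18) + 157/a = -427/(18 + (-5)²) + 157/25 = -427/(18 + 25) + 157*(1/25) = -427/43 + 157/25 = -3924/1075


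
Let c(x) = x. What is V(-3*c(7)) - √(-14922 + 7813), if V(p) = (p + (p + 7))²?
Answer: 1225 - I*√7109 ≈ 1225.0 - 84.315*I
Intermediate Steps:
V(p) = (7 + 2*p)² (V(p) = (p + (7 + p))² = (7 + 2*p)²)
V(-3*c(7)) - √(-14922 + 7813) = (7 + 2*(-3*7))² - √(-14922 + 7813) = (7 + 2*(-21))² - √(-7109) = (7 - 42)² - I*√7109 = (-35)² - I*√7109 = 1225 - I*√7109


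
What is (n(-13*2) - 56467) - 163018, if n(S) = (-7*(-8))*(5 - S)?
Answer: -217749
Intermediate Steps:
n(S) = 280 - 56*S (n(S) = 56*(5 - S) = 280 - 56*S)
(n(-13*2) - 56467) - 163018 = ((280 - (-728)*2) - 56467) - 163018 = ((280 - 56*(-26)) - 56467) - 163018 = ((280 + 1456) - 56467) - 163018 = (1736 - 56467) - 163018 = -54731 - 163018 = -217749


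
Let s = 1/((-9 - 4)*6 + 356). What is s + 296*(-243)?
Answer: -19995983/278 ≈ -71928.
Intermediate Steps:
s = 1/278 (s = 1/(-13*6 + 356) = 1/(-78 + 356) = 1/278 ≈ 0.0035971)
s + 296*(-243) = 1/278 + 296*(-243) = 1/278 - 71928 = -19995983/278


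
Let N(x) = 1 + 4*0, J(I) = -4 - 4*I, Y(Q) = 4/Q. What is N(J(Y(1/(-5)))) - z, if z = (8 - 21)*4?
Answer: 53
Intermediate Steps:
N(x) = 1 (N(x) = 1 + 0 = 1)
z = -52 (z = -13*4 = -52)
N(J(Y(1/(-5)))) - z = 1 - 1*(-52) = 1 + 52 = 53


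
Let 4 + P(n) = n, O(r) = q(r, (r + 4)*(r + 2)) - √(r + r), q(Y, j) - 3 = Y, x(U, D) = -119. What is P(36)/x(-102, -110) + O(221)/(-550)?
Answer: -22128/32725 + √442/550 ≈ -0.63795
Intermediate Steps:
q(Y, j) = 3 + Y
O(r) = 3 + r - √2*√r (O(r) = (3 + r) - √(r + r) = (3 + r) - √(2*r) = (3 + r) - √2*√r = 3 + r - √2*√r)
P(n) = -4 + n
P(36)/x(-102, -110) + O(221)/(-550) = (-4 + 36)/(-119) + (3 + 221 - √2*√221)/(-550) = 32*(-1/119) + (3 + 221 - √442)*(-1/550) = -32/119 + (224 - √442)*(-1/550) = -32/119 + (-112/275 + √442/550) = -22128/32725 + √442/550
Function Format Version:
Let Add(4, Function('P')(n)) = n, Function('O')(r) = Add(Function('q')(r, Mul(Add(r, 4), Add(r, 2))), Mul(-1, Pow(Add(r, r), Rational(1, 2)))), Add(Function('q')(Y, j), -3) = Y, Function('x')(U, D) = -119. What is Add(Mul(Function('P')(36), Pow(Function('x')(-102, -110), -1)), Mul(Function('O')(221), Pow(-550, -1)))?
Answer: Add(Rational(-22128, 32725), Mul(Rational(1, 550), Pow(442, Rational(1, 2)))) ≈ -0.63795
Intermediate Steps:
Function('q')(Y, j) = Add(3, Y)
Function('O')(r) = Add(3, r, Mul(-1, Pow(2, Rational(1, 2)), Pow(r, Rational(1, 2)))) (Function('O')(r) = Add(Add(3, r), Mul(-1, Pow(Add(r, r), Rational(1, 2)))) = Add(Add(3, r), Mul(-1, Pow(Mul(2, r), Rational(1, 2)))) = Add(Add(3, r), Mul(-1, Mul(Pow(2, Rational(1, 2)), Pow(r, Rational(1, 2))))) = Add(Add(3, r), Mul(-1, Pow(2, Rational(1, 2)), Pow(r, Rational(1, 2)))) = Add(3, r, Mul(-1, Pow(2, Rational(1, 2)), Pow(r, Rational(1, 2)))))
Function('P')(n) = Add(-4, n)
Add(Mul(Function('P')(36), Pow(Function('x')(-102, -110), -1)), Mul(Function('O')(221), Pow(-550, -1))) = Add(Mul(Add(-4, 36), Pow(-119, -1)), Mul(Add(3, 221, Mul(-1, Pow(2, Rational(1, 2)), Pow(221, Rational(1, 2)))), Pow(-550, -1))) = Add(Mul(32, Rational(-1, 119)), Mul(Add(3, 221, Mul(-1, Pow(442, Rational(1, 2)))), Rational(-1, 550))) = Add(Rational(-32, 119), Mul(Add(224, Mul(-1, Pow(442, Rational(1, 2)))), Rational(-1, 550))) = Add(Rational(-32, 119), Add(Rational(-112, 275), Mul(Rational(1, 550), Pow(442, Rational(1, 2))))) = Add(Rational(-22128, 32725), Mul(Rational(1, 550), Pow(442, Rational(1, 2))))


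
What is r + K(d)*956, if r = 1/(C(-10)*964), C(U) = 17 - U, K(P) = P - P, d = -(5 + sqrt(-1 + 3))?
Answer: 1/26028 ≈ 3.8420e-5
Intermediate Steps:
d = -5 - sqrt(2) (d = -(5 + sqrt(2)) = -5 - sqrt(2) ≈ -6.4142)
K(P) = 0
r = 1/26028 (r = 1/((17 - 1*(-10))*964) = (1/964)/(17 + 10) = (1/964)/27 = (1/27)*(1/964) = 1/26028 ≈ 3.8420e-5)
r + K(d)*956 = 1/26028 + 0*956 = 1/26028 + 0 = 1/26028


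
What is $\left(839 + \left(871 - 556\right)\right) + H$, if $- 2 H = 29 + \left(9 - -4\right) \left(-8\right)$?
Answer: $\frac{2383}{2} \approx 1191.5$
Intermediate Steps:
$H = \frac{75}{2}$ ($H = - \frac{29 + \left(9 - -4\right) \left(-8\right)}{2} = - \frac{29 + \left(9 + 4\right) \left(-8\right)}{2} = - \frac{29 + 13 \left(-8\right)}{2} = - \frac{29 - 104}{2} = \left(- \frac{1}{2}\right) \left(-75\right) = \frac{75}{2} \approx 37.5$)
$\left(839 + \left(871 - 556\right)\right) + H = \left(839 + \left(871 - 556\right)\right) + \frac{75}{2} = \left(839 + 315\right) + \frac{75}{2} = 1154 + \frac{75}{2} = \frac{2383}{2}$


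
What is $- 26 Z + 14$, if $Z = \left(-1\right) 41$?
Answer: $1080$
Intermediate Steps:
$Z = -41$
$- 26 Z + 14 = \left(-26\right) \left(-41\right) + 14 = 1066 + 14 = 1080$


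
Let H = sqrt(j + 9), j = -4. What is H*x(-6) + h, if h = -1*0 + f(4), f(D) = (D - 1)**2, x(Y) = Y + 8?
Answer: 9 + 2*sqrt(5) ≈ 13.472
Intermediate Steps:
x(Y) = 8 + Y
f(D) = (-1 + D)**2
H = sqrt(5) (H = sqrt(-4 + 9) = sqrt(5) ≈ 2.2361)
h = 9 (h = -1*0 + (-1 + 4)**2 = 0 + 3**2 = 0 + 9 = 9)
H*x(-6) + h = sqrt(5)*(8 - 6) + 9 = sqrt(5)*2 + 9 = 2*sqrt(5) + 9 = 9 + 2*sqrt(5)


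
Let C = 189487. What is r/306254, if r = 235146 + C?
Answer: 424633/306254 ≈ 1.3865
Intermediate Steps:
r = 424633 (r = 235146 + 189487 = 424633)
r/306254 = 424633/306254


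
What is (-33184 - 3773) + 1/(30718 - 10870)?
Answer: -733522535/19848 ≈ -36957.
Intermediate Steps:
(-33184 - 3773) + 1/(30718 - 10870) = -36957 + 1/19848 = -733522535/19848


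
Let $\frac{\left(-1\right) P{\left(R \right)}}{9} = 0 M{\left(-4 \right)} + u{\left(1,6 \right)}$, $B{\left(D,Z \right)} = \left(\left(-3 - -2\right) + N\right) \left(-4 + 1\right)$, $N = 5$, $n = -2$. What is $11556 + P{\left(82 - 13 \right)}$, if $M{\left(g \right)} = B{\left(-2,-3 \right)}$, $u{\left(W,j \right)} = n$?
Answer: $11574$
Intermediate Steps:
$u{\left(W,j \right)} = -2$
$B{\left(D,Z \right)} = -12$ ($B{\left(D,Z \right)} = \left(\left(-3 - -2\right) + 5\right) \left(-4 + 1\right) = \left(\left(-3 + 2\right) + 5\right) \left(-3\right) = \left(-1 + 5\right) \left(-3\right) = 4 \left(-3\right) = -12$)
$M{\left(g \right)} = -12$
$P{\left(R \right)} = 18$ ($P{\left(R \right)} = - 9 \left(0 \left(-12\right) - 2\right) = - 9 \left(0 - 2\right) = \left(-9\right) \left(-2\right) = 18$)
$11556 + P{\left(82 - 13 \right)} = 11556 + 18 = 11574$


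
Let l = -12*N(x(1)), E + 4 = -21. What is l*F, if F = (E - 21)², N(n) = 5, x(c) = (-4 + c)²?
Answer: -126960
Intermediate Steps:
E = -25 (E = -4 - 21 = -25)
F = 2116 (F = (-25 - 21)² = (-46)² = 2116)
l = -60 (l = -12*5 = -60)
l*F = -60*2116 = -126960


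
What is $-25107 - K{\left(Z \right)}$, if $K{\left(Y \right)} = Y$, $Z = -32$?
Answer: $-25075$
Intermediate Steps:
$-25107 - K{\left(Z \right)} = -25107 - -32 = -25107 + 32 = -25075$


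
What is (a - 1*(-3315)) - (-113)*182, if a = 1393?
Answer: 25274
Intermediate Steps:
(a - 1*(-3315)) - (-113)*182 = (1393 - 1*(-3315)) - (-113)*182 = (1393 + 3315) - 1*(-20566) = 4708 + 20566 = 25274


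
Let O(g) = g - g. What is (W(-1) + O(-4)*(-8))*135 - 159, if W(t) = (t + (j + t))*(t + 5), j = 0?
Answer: -1239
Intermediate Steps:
O(g) = 0
W(t) = 2*t*(5 + t) (W(t) = (t + (0 + t))*(t + 5) = (t + t)*(5 + t) = (2*t)*(5 + t) = 2*t*(5 + t))
(W(-1) + O(-4)*(-8))*135 - 159 = (2*(-1)*(5 - 1) + 0*(-8))*135 - 159 = (2*(-1)*4 + 0)*135 - 159 = (-8 + 0)*135 - 159 = -8*135 - 159 = -1080 - 159 = -1239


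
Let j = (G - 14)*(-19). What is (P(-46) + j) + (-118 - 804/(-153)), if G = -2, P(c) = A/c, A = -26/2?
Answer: 449347/2346 ≈ 191.54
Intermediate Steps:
A = -13 (A = -26*1/2 = -13)
P(c) = -13/c
j = 304 (j = (-2 - 14)*(-19) = -16*(-19) = 304)
(P(-46) + j) + (-118 - 804/(-153)) = (-13/(-46) + 304) + (-118 - 804/(-153)) = (-13*(-1/46) + 304) + (-118 - 804*(-1/153)) = (13/46 + 304) + (-118 + 268/51) = 13997/46 - 5750/51 = 449347/2346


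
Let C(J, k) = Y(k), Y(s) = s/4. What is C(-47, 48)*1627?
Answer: 19524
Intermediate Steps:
Y(s) = s/4 (Y(s) = s*(¼) = s/4)
C(J, k) = k/4
C(-47, 48)*1627 = ((¼)*48)*1627 = 12*1627 = 19524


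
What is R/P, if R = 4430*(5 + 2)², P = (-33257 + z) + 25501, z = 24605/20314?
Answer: -629937140/22504397 ≈ -27.992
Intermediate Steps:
z = 3515/2902 (z = 24605*(1/20314) = 3515/2902 ≈ 1.2112)
P = -22504397/2902 (P = (-33257 + 3515/2902) + 25501 = -96508299/2902 + 25501 = -22504397/2902 ≈ -7754.8)
R = 217070 (R = 4430*7² = 4430*49 = 217070)
R/P = 217070/(-22504397/2902) = 217070*(-2902/22504397) = -629937140/22504397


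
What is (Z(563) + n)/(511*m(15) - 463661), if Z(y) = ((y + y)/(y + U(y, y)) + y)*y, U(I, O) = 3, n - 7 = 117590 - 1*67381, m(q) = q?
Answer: -26057581/32261717 ≈ -0.80769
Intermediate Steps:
n = 50216 (n = 7 + (117590 - 1*67381) = 7 + (117590 - 67381) = 7 + 50209 = 50216)
Z(y) = y*(y + 2*y/(3 + y)) (Z(y) = ((y + y)/(y + 3) + y)*y = ((2*y)/(3 + y) + y)*y = (2*y/(3 + y) + y)*y = (y + 2*y/(3 + y))*y = y*(y + 2*y/(3 + y)))
(Z(563) + n)/(511*m(15) - 463661) = (563**2*(5 + 563)/(3 + 563) + 50216)/(511*15 - 463661) = (316969*568/566 + 50216)/(7665 - 463661) = (316969*(1/566)*568 + 50216)/(-455996) = (90019196/283 + 50216)*(-1/455996) = (104230324/283)*(-1/455996) = -26057581/32261717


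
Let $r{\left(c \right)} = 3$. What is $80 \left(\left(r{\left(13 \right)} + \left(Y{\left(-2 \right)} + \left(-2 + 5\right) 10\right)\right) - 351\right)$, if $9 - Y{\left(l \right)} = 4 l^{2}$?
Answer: $-26000$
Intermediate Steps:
$Y{\left(l \right)} = 9 - 4 l^{2}$
$80 \left(\left(r{\left(13 \right)} + \left(Y{\left(-2 \right)} + \left(-2 + 5\right) 10\right)\right) - 351\right) = 80 \left(\left(3 + \left(\left(9 - 4 \left(-2\right)^{2}\right) + \left(-2 + 5\right) 10\right)\right) - 351\right) = 80 \left(\left(3 + \left(\left(9 - 16\right) + 3 \cdot 10\right)\right) - 351\right) = 80 \left(\left(3 + \left(\left(9 - 16\right) + 30\right)\right) - 351\right) = 80 \left(\left(3 + \left(-7 + 30\right)\right) - 351\right) = 80 \left(\left(3 + 23\right) - 351\right) = 80 \left(26 - 351\right) = 80 \left(-325\right) = -26000$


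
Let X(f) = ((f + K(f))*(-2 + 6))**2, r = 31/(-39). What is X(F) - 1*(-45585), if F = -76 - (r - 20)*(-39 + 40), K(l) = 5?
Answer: 130675009/1521 ≈ 85914.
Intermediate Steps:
r = -31/39 (r = 31*(-1/39) = -31/39 ≈ -0.79487)
F = -2153/39 (F = -76 - (-31/39 - 20)*(-39 + 40) = -76 - (-811)/39 = -76 - 1*(-811/39) = -76 + 811/39 = -2153/39 ≈ -55.205)
X(f) = (20 + 4*f)**2 (X(f) = ((f + 5)*(-2 + 6))**2 = ((5 + f)*4)**2 = (20 + 4*f)**2)
X(F) - 1*(-45585) = 16*(5 - 2153/39)**2 - 1*(-45585) = 16*(-1958/39)**2 + 45585 = 16*(3833764/1521) + 45585 = 61340224/1521 + 45585 = 130675009/1521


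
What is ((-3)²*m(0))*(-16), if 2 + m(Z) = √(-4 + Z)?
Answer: 288 - 288*I ≈ 288.0 - 288.0*I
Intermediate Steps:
m(Z) = -2 + √(-4 + Z)
((-3)²*m(0))*(-16) = ((-3)²*(-2 + √(-4 + 0)))*(-16) = (9*(-2 + √(-4)))*(-16) = (9*(-2 + 2*I))*(-16) = (-18 + 18*I)*(-16) = 288 - 288*I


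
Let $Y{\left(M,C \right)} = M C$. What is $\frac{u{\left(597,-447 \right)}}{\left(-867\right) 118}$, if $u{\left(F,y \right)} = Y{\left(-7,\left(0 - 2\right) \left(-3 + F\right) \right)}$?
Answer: $- \frac{1386}{17051} \approx -0.081286$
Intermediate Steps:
$Y{\left(M,C \right)} = C M$
$u{\left(F,y \right)} = -42 + 14 F$ ($u{\left(F,y \right)} = \left(0 - 2\right) \left(-3 + F\right) \left(-7\right) = - 2 \left(-3 + F\right) \left(-7\right) = \left(6 - 2 F\right) \left(-7\right) = -42 + 14 F$)
$\frac{u{\left(597,-447 \right)}}{\left(-867\right) 118} = \frac{-42 + 14 \cdot 597}{\left(-867\right) 118} = \frac{-42 + 8358}{-102306} = 8316 \left(- \frac{1}{102306}\right) = - \frac{1386}{17051}$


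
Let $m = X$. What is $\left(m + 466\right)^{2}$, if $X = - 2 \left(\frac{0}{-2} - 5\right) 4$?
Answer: $256036$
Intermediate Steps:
$X = 40$ ($X = - 2 \left(0 \left(- \frac{1}{2}\right) - 5\right) 4 = - 2 \left(0 - 5\right) 4 = \left(-2\right) \left(-5\right) 4 = 10 \cdot 4 = 40$)
$m = 40$
$\left(m + 466\right)^{2} = \left(40 + 466\right)^{2} = 506^{2} = 256036$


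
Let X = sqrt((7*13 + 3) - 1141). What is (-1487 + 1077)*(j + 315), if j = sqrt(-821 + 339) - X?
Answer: -129150 - 410*I*sqrt(482) + 410*I*sqrt(1047) ≈ -1.2915e+5 + 4265.2*I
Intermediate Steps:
X = I*sqrt(1047) (X = sqrt((91 + 3) - 1141) = sqrt(94 - 1141) = sqrt(-1047) = I*sqrt(1047) ≈ 32.357*I)
j = I*sqrt(482) - I*sqrt(1047) (j = sqrt(-821 + 339) - I*sqrt(1047) = sqrt(-482) - I*sqrt(1047) = I*sqrt(482) - I*sqrt(1047) ≈ -10.403*I)
(-1487 + 1077)*(j + 315) = (-1487 + 1077)*(I*(sqrt(482) - sqrt(1047)) + 315) = -410*(315 + I*(sqrt(482) - sqrt(1047))) = -129150 - 410*I*(sqrt(482) - sqrt(1047))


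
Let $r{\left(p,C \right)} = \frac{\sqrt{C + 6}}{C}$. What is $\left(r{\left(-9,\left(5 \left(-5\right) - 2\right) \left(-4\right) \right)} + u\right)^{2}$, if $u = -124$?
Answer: $\frac{\left(13392 - \sqrt{114}\right)^{2}}{11664} \approx 15352.0$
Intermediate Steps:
$r{\left(p,C \right)} = \frac{\sqrt{6 + C}}{C}$
$\left(r{\left(-9,\left(5 \left(-5\right) - 2\right) \left(-4\right) \right)} + u\right)^{2} = \left(\frac{\sqrt{6 + \left(5 \left(-5\right) - 2\right) \left(-4\right)}}{\left(5 \left(-5\right) - 2\right) \left(-4\right)} - 124\right)^{2} = \left(\frac{\sqrt{6 + \left(-25 - 2\right) \left(-4\right)}}{\left(-25 - 2\right) \left(-4\right)} - 124\right)^{2} = \left(\frac{\sqrt{6 - -108}}{\left(-27\right) \left(-4\right)} - 124\right)^{2} = \left(\frac{\sqrt{6 + 108}}{108} - 124\right)^{2} = \left(\frac{\sqrt{114}}{108} - 124\right)^{2} = \left(-124 + \frac{\sqrt{114}}{108}\right)^{2}$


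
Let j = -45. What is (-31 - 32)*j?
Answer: 2835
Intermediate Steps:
(-31 - 32)*j = (-31 - 32)*(-45) = -63*(-45) = 2835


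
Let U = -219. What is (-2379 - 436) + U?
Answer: -3034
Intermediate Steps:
(-2379 - 436) + U = (-2379 - 436) - 219 = -2815 - 219 = -3034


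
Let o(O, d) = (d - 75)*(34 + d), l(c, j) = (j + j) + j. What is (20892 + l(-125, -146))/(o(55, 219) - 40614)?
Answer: -3409/697 ≈ -4.8910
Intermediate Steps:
l(c, j) = 3*j (l(c, j) = 2*j + j = 3*j)
o(O, d) = (-75 + d)*(34 + d)
(20892 + l(-125, -146))/(o(55, 219) - 40614) = (20892 + 3*(-146))/((-2550 + 219**2 - 41*219) - 40614) = (20892 - 438)/((-2550 + 47961 - 8979) - 40614) = 20454/(36432 - 40614) = 20454/(-4182) = 20454*(-1/4182) = -3409/697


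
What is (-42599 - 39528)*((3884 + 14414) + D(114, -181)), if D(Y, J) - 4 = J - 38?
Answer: -1485102541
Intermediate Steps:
D(Y, J) = -34 + J (D(Y, J) = 4 + (J - 38) = 4 + (-38 + J) = -34 + J)
(-42599 - 39528)*((3884 + 14414) + D(114, -181)) = (-42599 - 39528)*((3884 + 14414) + (-34 - 181)) = -82127*(18298 - 215) = -82127*18083 = -1485102541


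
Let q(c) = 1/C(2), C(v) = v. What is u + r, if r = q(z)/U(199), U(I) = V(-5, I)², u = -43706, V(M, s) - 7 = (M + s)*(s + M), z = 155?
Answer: -123862406187987/2833990898 ≈ -43706.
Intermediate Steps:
V(M, s) = 7 + (M + s)² (V(M, s) = 7 + (M + s)*(s + M) = 7 + (M + s)*(M + s) = 7 + (M + s)²)
U(I) = (7 + (-5 + I)²)²
q(c) = ½ (q(c) = 1/2 = ½)
r = 1/2833990898 (r = 1/(2*((7 + (-5 + 199)²)²)) = 1/(2*((7 + 194²)²)) = 1/(2*((7 + 37636)²)) = 1/(2*(37643²)) = (½)/1416995449 = (½)*(1/1416995449) = 1/2833990898 ≈ 3.5286e-10)
u + r = -43706 + 1/2833990898 = -123862406187987/2833990898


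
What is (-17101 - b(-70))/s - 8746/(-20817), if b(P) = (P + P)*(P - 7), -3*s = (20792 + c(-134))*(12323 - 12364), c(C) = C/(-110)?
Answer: 104774277739/325360737873 ≈ 0.32202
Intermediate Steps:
c(C) = -C/110 (c(C) = C*(-1/110) = -C/110)
s = 15629569/55 (s = -(20792 - 1/110*(-134))*(12323 - 12364)/3 = -(20792 + 67/55)*(-41)/3 = -381209*(-41)/55 = -⅓*(-46888707/55) = 15629569/55 ≈ 2.8417e+5)
b(P) = 2*P*(-7 + P) (b(P) = (2*P)*(-7 + P) = 2*P*(-7 + P))
(-17101 - b(-70))/s - 8746/(-20817) = (-17101 - 2*(-70)*(-7 - 70))/(15629569/55) - 8746/(-20817) = (-17101 - 2*(-70)*(-77))*(55/15629569) - 8746*(-1/20817) = (-17101 - 1*10780)*(55/15629569) + 8746/20817 = (-17101 - 10780)*(55/15629569) + 8746/20817 = -27881*55/15629569 + 8746/20817 = -1533455/15629569 + 8746/20817 = 104774277739/325360737873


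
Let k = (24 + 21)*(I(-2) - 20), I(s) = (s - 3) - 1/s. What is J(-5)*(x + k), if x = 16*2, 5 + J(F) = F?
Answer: 10705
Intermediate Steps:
J(F) = -5 + F
I(s) = -3 + s - 1/s (I(s) = (-3 + s) - 1/s = -3 + s - 1/s)
k = -2205/2 (k = (24 + 21)*((-3 - 2 - 1/(-2)) - 20) = 45*((-3 - 2 - 1*(-1/2)) - 20) = 45*((-3 - 2 + 1/2) - 20) = 45*(-9/2 - 20) = 45*(-49/2) = -2205/2 ≈ -1102.5)
x = 32
J(-5)*(x + k) = (-5 - 5)*(32 - 2205/2) = -10*(-2141/2) = 10705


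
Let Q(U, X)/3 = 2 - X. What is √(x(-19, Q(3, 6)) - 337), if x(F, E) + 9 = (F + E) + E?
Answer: I*√389 ≈ 19.723*I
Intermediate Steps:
Q(U, X) = 6 - 3*X (Q(U, X) = 3*(2 - X) = 6 - 3*X)
x(F, E) = -9 + F + 2*E (x(F, E) = -9 + ((F + E) + E) = -9 + ((E + F) + E) = -9 + (F + 2*E) = -9 + F + 2*E)
√(x(-19, Q(3, 6)) - 337) = √((-9 - 19 + 2*(6 - 3*6)) - 337) = √((-9 - 19 + 2*(6 - 18)) - 337) = √((-9 - 19 + 2*(-12)) - 337) = √((-9 - 19 - 24) - 337) = √(-52 - 337) = √(-389) = I*√389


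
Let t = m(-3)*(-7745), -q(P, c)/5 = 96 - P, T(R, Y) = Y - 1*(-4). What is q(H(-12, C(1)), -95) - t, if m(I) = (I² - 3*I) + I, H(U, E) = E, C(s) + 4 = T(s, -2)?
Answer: 115685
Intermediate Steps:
T(R, Y) = 4 + Y (T(R, Y) = Y + 4 = 4 + Y)
C(s) = -2 (C(s) = -4 + (4 - 2) = -4 + 2 = -2)
m(I) = I² - 2*I
q(P, c) = -480 + 5*P (q(P, c) = -5*(96 - P) = -480 + 5*P)
t = -116175 (t = -3*(-2 - 3)*(-7745) = -3*(-5)*(-7745) = 15*(-7745) = -116175)
q(H(-12, C(1)), -95) - t = (-480 + 5*(-2)) - 1*(-116175) = (-480 - 10) + 116175 = -490 + 116175 = 115685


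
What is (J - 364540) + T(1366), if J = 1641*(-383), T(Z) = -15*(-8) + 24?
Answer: -992899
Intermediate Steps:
T(Z) = 144 (T(Z) = 120 + 24 = 144)
J = -628503
(J - 364540) + T(1366) = (-628503 - 364540) + 144 = -993043 + 144 = -992899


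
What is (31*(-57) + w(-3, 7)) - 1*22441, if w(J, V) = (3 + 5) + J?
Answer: -24203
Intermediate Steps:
w(J, V) = 8 + J
(31*(-57) + w(-3, 7)) - 1*22441 = (31*(-57) + (8 - 3)) - 1*22441 = (-1767 + 5) - 22441 = -1762 - 22441 = -24203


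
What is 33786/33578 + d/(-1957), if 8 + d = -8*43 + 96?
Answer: 362695/318991 ≈ 1.1370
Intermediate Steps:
d = -256 (d = -8 + (-8*43 + 96) = -8 + (-344 + 96) = -8 - 248 = -256)
33786/33578 + d/(-1957) = 33786/33578 - 256/(-1957) = 33786*(1/33578) - 256*(-1/1957) = 16893/16789 + 256/1957 = 362695/318991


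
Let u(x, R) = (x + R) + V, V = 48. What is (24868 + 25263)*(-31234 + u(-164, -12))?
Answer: -1572208422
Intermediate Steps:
u(x, R) = 48 + R + x (u(x, R) = (x + R) + 48 = (R + x) + 48 = 48 + R + x)
(24868 + 25263)*(-31234 + u(-164, -12)) = (24868 + 25263)*(-31234 + (48 - 12 - 164)) = 50131*(-31234 - 128) = 50131*(-31362) = -1572208422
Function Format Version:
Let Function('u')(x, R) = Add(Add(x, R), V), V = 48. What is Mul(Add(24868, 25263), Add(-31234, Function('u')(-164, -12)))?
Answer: -1572208422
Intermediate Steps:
Function('u')(x, R) = Add(48, R, x) (Function('u')(x, R) = Add(Add(x, R), 48) = Add(Add(R, x), 48) = Add(48, R, x))
Mul(Add(24868, 25263), Add(-31234, Function('u')(-164, -12))) = Mul(Add(24868, 25263), Add(-31234, Add(48, -12, -164))) = Mul(50131, Add(-31234, -128)) = Mul(50131, -31362) = -1572208422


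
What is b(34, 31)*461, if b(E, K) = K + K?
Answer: 28582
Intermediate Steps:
b(E, K) = 2*K
b(34, 31)*461 = (2*31)*461 = 62*461 = 28582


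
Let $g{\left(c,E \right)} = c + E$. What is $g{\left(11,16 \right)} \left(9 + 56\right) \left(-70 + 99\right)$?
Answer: $50895$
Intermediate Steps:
$g{\left(c,E \right)} = E + c$
$g{\left(11,16 \right)} \left(9 + 56\right) \left(-70 + 99\right) = \left(16 + 11\right) \left(9 + 56\right) \left(-70 + 99\right) = 27 \cdot 65 \cdot 29 = 27 \cdot 1885 = 50895$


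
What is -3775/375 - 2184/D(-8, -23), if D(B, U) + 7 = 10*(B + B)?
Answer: 7543/2505 ≈ 3.0112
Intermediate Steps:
D(B, U) = -7 + 20*B (D(B, U) = -7 + 10*(B + B) = -7 + 10*(2*B) = -7 + 20*B)
-3775/375 - 2184/D(-8, -23) = -3775/375 - 2184/(-7 + 20*(-8)) = -3775*1/375 - 2184/(-7 - 160) = -151/15 - 2184/(-167) = -151/15 - 2184*(-1/167) = -151/15 + 2184/167 = 7543/2505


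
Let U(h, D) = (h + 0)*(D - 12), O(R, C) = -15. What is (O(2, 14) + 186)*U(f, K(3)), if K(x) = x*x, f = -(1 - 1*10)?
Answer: -4617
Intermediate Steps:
f = 9 (f = -(1 - 10) = -1*(-9) = 9)
K(x) = x²
U(h, D) = h*(-12 + D)
(O(2, 14) + 186)*U(f, K(3)) = (-15 + 186)*(9*(-12 + 3²)) = 171*(9*(-12 + 9)) = 171*(9*(-3)) = 171*(-27) = -4617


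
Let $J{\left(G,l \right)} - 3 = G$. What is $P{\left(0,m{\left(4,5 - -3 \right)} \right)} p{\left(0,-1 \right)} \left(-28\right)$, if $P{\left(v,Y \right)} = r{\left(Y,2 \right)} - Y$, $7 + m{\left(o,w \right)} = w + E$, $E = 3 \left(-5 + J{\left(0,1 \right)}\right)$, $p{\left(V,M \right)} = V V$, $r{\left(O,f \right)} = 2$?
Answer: $0$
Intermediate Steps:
$J{\left(G,l \right)} = 3 + G$
$p{\left(V,M \right)} = V^{2}$
$E = -6$ ($E = 3 \left(-5 + \left(3 + 0\right)\right) = 3 \left(-5 + 3\right) = 3 \left(-2\right) = -6$)
$m{\left(o,w \right)} = -13 + w$ ($m{\left(o,w \right)} = -7 + \left(w - 6\right) = -7 + \left(-6 + w\right) = -13 + w$)
$P{\left(v,Y \right)} = 2 - Y$
$P{\left(0,m{\left(4,5 - -3 \right)} \right)} p{\left(0,-1 \right)} \left(-28\right) = \left(2 - \left(-13 + \left(5 - -3\right)\right)\right) 0^{2} \left(-28\right) = \left(2 - \left(-13 + \left(5 + 3\right)\right)\right) 0 \left(-28\right) = \left(2 - \left(-13 + 8\right)\right) 0 \left(-28\right) = \left(2 - -5\right) 0 \left(-28\right) = \left(2 + 5\right) 0 \left(-28\right) = 7 \cdot 0 \left(-28\right) = 0 \left(-28\right) = 0$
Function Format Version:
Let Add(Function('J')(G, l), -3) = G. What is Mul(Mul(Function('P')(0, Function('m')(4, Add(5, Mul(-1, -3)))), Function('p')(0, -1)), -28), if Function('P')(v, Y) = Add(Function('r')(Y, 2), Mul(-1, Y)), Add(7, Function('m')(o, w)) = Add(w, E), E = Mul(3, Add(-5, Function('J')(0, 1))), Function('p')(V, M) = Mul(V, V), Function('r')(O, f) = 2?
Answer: 0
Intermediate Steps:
Function('J')(G, l) = Add(3, G)
Function('p')(V, M) = Pow(V, 2)
E = -6 (E = Mul(3, Add(-5, Add(3, 0))) = Mul(3, Add(-5, 3)) = Mul(3, -2) = -6)
Function('m')(o, w) = Add(-13, w) (Function('m')(o, w) = Add(-7, Add(w, -6)) = Add(-7, Add(-6, w)) = Add(-13, w))
Function('P')(v, Y) = Add(2, Mul(-1, Y))
Mul(Mul(Function('P')(0, Function('m')(4, Add(5, Mul(-1, -3)))), Function('p')(0, -1)), -28) = Mul(Mul(Add(2, Mul(-1, Add(-13, Add(5, Mul(-1, -3))))), Pow(0, 2)), -28) = Mul(Mul(Add(2, Mul(-1, Add(-13, Add(5, 3)))), 0), -28) = Mul(Mul(Add(2, Mul(-1, Add(-13, 8))), 0), -28) = Mul(Mul(Add(2, Mul(-1, -5)), 0), -28) = Mul(Mul(Add(2, 5), 0), -28) = Mul(Mul(7, 0), -28) = Mul(0, -28) = 0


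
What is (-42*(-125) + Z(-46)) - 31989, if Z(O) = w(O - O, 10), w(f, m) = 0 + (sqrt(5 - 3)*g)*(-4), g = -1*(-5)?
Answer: -26739 - 20*sqrt(2) ≈ -26767.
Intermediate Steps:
g = 5
w(f, m) = -20*sqrt(2) (w(f, m) = 0 + (sqrt(5 - 3)*5)*(-4) = 0 + (sqrt(2)*5)*(-4) = 0 + (5*sqrt(2))*(-4) = 0 - 20*sqrt(2) = -20*sqrt(2))
Z(O) = -20*sqrt(2)
(-42*(-125) + Z(-46)) - 31989 = (-42*(-125) - 20*sqrt(2)) - 31989 = (5250 - 20*sqrt(2)) - 31989 = -26739 - 20*sqrt(2)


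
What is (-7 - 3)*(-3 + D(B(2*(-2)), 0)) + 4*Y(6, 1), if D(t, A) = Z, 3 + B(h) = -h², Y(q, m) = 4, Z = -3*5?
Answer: 196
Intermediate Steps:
Z = -15
B(h) = -3 - h²
D(t, A) = -15
(-7 - 3)*(-3 + D(B(2*(-2)), 0)) + 4*Y(6, 1) = (-7 - 3)*(-3 - 15) + 4*4 = -10*(-18) + 16 = 180 + 16 = 196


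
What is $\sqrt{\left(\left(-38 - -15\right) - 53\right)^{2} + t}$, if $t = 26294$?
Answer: $\sqrt{32070} \approx 179.08$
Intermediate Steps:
$\sqrt{\left(\left(-38 - -15\right) - 53\right)^{2} + t} = \sqrt{\left(\left(-38 - -15\right) - 53\right)^{2} + 26294} = \sqrt{\left(\left(-38 + 15\right) - 53\right)^{2} + 26294} = \sqrt{\left(-23 - 53\right)^{2} + 26294} = \sqrt{\left(-76\right)^{2} + 26294} = \sqrt{5776 + 26294} = \sqrt{32070}$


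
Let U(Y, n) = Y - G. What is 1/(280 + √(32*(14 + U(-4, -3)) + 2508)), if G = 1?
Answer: 70/18901 - √699/37802 ≈ 0.0030041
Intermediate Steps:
U(Y, n) = -1 + Y (U(Y, n) = Y - 1*1 = Y - 1 = -1 + Y)
1/(280 + √(32*(14 + U(-4, -3)) + 2508)) = 1/(280 + √(32*(14 + (-1 - 4)) + 2508)) = 1/(280 + √(32*(14 - 5) + 2508)) = 1/(280 + √(32*9 + 2508)) = 1/(280 + √(288 + 2508)) = 1/(280 + √2796) = 1/(280 + 2*√699)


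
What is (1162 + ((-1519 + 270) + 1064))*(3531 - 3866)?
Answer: -327295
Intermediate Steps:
(1162 + ((-1519 + 270) + 1064))*(3531 - 3866) = (1162 + (-1249 + 1064))*(-335) = (1162 - 185)*(-335) = 977*(-335) = -327295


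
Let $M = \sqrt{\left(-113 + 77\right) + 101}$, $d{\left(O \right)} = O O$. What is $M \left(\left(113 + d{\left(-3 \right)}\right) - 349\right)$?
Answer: $- 227 \sqrt{65} \approx -1830.1$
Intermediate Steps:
$d{\left(O \right)} = O^{2}$
$M = \sqrt{65}$ ($M = \sqrt{-36 + 101} = \sqrt{65} \approx 8.0623$)
$M \left(\left(113 + d{\left(-3 \right)}\right) - 349\right) = \sqrt{65} \left(\left(113 + \left(-3\right)^{2}\right) - 349\right) = \sqrt{65} \left(\left(113 + 9\right) - 349\right) = \sqrt{65} \left(122 - 349\right) = \sqrt{65} \left(-227\right) = - 227 \sqrt{65}$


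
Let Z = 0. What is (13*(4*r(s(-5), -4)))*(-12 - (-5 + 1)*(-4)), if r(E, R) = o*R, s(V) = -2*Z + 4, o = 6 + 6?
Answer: 69888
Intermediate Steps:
o = 12
s(V) = 4 (s(V) = -2*0 + 4 = 0 + 4 = 4)
r(E, R) = 12*R
(13*(4*r(s(-5), -4)))*(-12 - (-5 + 1)*(-4)) = (13*(4*(12*(-4))))*(-12 - (-5 + 1)*(-4)) = (13*(4*(-48)))*(-12 - (-4)*(-4)) = (13*(-192))*(-12 - 1*16) = -2496*(-12 - 16) = -2496*(-28) = 69888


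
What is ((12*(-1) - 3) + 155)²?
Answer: 19600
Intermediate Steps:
((12*(-1) - 3) + 155)² = ((-12 - 3) + 155)² = (-15 + 155)² = 140² = 19600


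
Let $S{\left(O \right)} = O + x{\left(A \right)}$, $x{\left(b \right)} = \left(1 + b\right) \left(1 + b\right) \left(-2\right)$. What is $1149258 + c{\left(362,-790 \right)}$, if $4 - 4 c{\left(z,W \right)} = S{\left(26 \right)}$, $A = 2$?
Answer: $1149257$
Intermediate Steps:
$x{\left(b \right)} = - 2 \left(1 + b\right)^{2}$ ($x{\left(b \right)} = \left(1 + b\right)^{2} \left(-2\right) = - 2 \left(1 + b\right)^{2}$)
$S{\left(O \right)} = -18 + O$ ($S{\left(O \right)} = O - 2 \left(1 + 2\right)^{2} = O - 2 \cdot 3^{2} = O - 18 = -18 + O$)
$c{\left(z,W \right)} = -1$ ($c{\left(z,W \right)} = 1 - \frac{-18 + 26}{4} = 1 - 2 = -1$)
$1149258 + c{\left(362,-790 \right)} = 1149258 - 1 = 1149257$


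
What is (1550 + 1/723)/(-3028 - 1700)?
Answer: -1120651/3418344 ≈ -0.32783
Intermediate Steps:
(1550 + 1/723)/(-3028 - 1700) = (1550 + 1/723)/(-4728) = (1120651/723)*(-1/4728) = -1120651/3418344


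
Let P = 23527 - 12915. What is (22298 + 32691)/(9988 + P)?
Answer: 54989/20600 ≈ 2.6694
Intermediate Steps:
P = 10612
(22298 + 32691)/(9988 + P) = (22298 + 32691)/(9988 + 10612) = 54989/20600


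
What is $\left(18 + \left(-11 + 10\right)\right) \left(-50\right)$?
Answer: $-850$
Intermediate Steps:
$\left(18 + \left(-11 + 10\right)\right) \left(-50\right) = \left(18 - 1\right) \left(-50\right) = 17 \left(-50\right) = -850$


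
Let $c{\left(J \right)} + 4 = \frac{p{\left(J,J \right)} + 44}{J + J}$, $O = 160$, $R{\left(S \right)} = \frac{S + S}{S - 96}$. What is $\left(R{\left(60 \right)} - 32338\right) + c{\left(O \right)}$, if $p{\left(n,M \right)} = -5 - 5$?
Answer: $- \frac{15525709}{480} \approx -32345.0$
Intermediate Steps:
$R{\left(S \right)} = \frac{2 S}{-96 + S}$
$p{\left(n,M \right)} = -10$
$c{\left(J \right)} = -4 + \frac{17}{J}$ ($c{\left(J \right)} = -4 + \frac{-10 + 44}{J + J} = -4 + \frac{34}{2 J} = -4 + 34 \frac{1}{2 J} = -4 + \frac{17}{J}$)
$\left(R{\left(60 \right)} - 32338\right) + c{\left(O \right)} = \left(2 \cdot 60 \frac{1}{-96 + 60} - 32338\right) - \left(4 - \frac{17}{160}\right) = \left(2 \cdot 60 \frac{1}{-36} - 32338\right) + \left(-4 + 17 \cdot \frac{1}{160}\right) = \left(2 \cdot 60 \left(- \frac{1}{36}\right) - 32338\right) + \left(-4 + \frac{17}{160}\right) = \left(- \frac{10}{3} - 32338\right) - \frac{623}{160} = - \frac{97024}{3} - \frac{623}{160} = - \frac{15525709}{480}$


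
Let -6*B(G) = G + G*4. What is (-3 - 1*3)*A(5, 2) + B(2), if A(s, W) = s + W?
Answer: -131/3 ≈ -43.667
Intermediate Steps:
B(G) = -5*G/6 (B(G) = -(G + G*4)/6 = -(G + 4*G)/6 = -5*G/6)
A(s, W) = W + s
(-3 - 1*3)*A(5, 2) + B(2) = (-3 - 1*3)*(2 + 5) - ⅚*2 = (-3 - 3)*7 - 5/3 = -6*7 - 5/3 = -42 - 5/3 = -131/3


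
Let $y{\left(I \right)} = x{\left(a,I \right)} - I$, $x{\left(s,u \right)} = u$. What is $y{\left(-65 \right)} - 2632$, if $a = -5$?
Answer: $-2632$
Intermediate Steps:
$y{\left(I \right)} = 0$ ($y{\left(I \right)} = I - I = 0$)
$y{\left(-65 \right)} - 2632 = 0 - 2632 = -2632$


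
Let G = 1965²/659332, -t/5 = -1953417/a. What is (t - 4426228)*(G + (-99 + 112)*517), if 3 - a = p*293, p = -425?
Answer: -2444608970412070388503/82105295296 ≈ -2.9774e+10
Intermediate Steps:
a = 124528 (a = 3 - (-425)*293 = 3 - 1*(-124525) = 3 + 124525 = 124528)
t = 9767085/124528 (t = -(-9767085)/124528 = -5*(-1953417/124528) = 9767085/124528 ≈ 78.433)
G = 3861225/659332 (G = 3861225*(1/659332) = 3861225/659332 ≈ 5.8563)
(t - 4426228)*(G + (-99 + 112)*517) = (9767085/124528 - 4426228)*(3861225/659332 + (-99 + 112)*517) = -551179553299*(3861225/659332 + 13*517)/124528 = -551179553299*(3861225/659332 + 6721)/124528 = -551179553299/124528*4435231597/659332 = -2444608970412070388503/82105295296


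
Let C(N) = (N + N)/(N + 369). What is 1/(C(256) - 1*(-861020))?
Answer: 625/538138012 ≈ 1.1614e-6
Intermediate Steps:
C(N) = 2*N/(369 + N) (C(N) = (2*N)/(369 + N) = 2*N/(369 + N))
1/(C(256) - 1*(-861020)) = 1/(2*256/(369 + 256) - 1*(-861020)) = 1/(2*256/625 + 861020) = 1/(2*256*(1/625) + 861020) = 1/(512/625 + 861020) = 1/(538138012/625) = 625/538138012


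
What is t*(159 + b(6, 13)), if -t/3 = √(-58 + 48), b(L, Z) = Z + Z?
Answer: -555*I*√10 ≈ -1755.1*I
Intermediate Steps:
b(L, Z) = 2*Z
t = -3*I*√10 (t = -3*√(-58 + 48) = -3*I*√10 ≈ -9.4868*I)
t*(159 + b(6, 13)) = (-3*I*√10)*(159 + 2*13) = (-3*I*√10)*(159 + 26) = -3*I*√10*185 = -555*I*√10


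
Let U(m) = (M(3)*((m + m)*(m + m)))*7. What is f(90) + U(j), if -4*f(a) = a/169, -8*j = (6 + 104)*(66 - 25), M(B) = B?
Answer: 18046753635/676 ≈ 2.6696e+7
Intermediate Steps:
j = -2255/4 (j = -(6 + 104)*(66 - 25)/8 = -55*41/4 = -⅛*4510 = -2255/4 ≈ -563.75)
f(a) = -a/676 (f(a) = -a/(4*169) = -a/676)
U(m) = 84*m² (U(m) = (3*((m + m)*(m + m)))*7 = (3*((2*m)*(2*m)))*7 = (3*(4*m²))*7 = (12*m²)*7 = 84*m²)
f(90) + U(j) = -1/676*90 + 84*(-2255/4)² = -45/338 + 84*(5085025/16) = -45/338 + 106785525/4 = 18046753635/676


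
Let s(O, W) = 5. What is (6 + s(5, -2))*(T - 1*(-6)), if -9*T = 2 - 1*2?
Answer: 66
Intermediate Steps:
T = 0 (T = -(2 - 1*2)/9 = -(2 - 2)/9 = -⅑*0 = 0)
(6 + s(5, -2))*(T - 1*(-6)) = (6 + 5)*(0 - 1*(-6)) = 11*(0 + 6) = 11*6 = 66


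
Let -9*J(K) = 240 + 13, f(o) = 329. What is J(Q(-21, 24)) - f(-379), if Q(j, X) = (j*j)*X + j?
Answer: -3214/9 ≈ -357.11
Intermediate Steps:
Q(j, X) = j + X*j² (Q(j, X) = j²*X + j = X*j² + j = j + X*j²)
J(K) = -253/9 (J(K) = -(240 + 13)/9 = -⅑*253 = -253/9)
J(Q(-21, 24)) - f(-379) = -253/9 - 1*329 = -253/9 - 329 = -3214/9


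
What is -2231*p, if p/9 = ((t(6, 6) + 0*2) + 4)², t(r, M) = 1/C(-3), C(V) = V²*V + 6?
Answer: -15369359/49 ≈ -3.1366e+5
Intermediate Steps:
C(V) = 6 + V³ (C(V) = V³ + 6 = 6 + V³)
t(r, M) = -1/21 (t(r, M) = 1/(6 + (-3)³) = 1/(6 - 27) = 1/(-21) = -1/21)
p = 6889/49 (p = 9*((-1/21 + 0*2) + 4)² = 9*((-1/21 + 0) + 4)² = 9*(-1/21 + 4)² = 9*(83/21)² = 9*(6889/441) = 6889/49 ≈ 140.59)
-2231*p = -2231*6889/49 = -15369359/49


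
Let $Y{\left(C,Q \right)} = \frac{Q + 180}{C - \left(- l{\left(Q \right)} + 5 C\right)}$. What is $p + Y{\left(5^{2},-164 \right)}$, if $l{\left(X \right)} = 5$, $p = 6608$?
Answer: $\frac{627744}{95} \approx 6607.8$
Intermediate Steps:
$Y{\left(C,Q \right)} = \frac{180 + Q}{5 - 4 C}$ ($Y{\left(C,Q \right)} = \frac{Q + 180}{C - \left(-5 + 5 C\right)} = \frac{180 + Q}{5 - 4 C}$)
$p + Y{\left(5^{2},-164 \right)} = 6608 + \frac{-180 - -164}{-5 + 4 \cdot 5^{2}} = 6608 + \frac{-180 + 164}{-5 + 4 \cdot 25} = 6608 + \frac{1}{-5 + 100} \left(-16\right) = 6608 + \frac{1}{95} \left(-16\right) = 6608 - \frac{16}{95} = \frac{627744}{95}$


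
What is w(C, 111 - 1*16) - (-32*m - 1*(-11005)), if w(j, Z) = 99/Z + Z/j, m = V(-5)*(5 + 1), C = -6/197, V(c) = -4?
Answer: -8487941/570 ≈ -14891.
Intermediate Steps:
C = -6/197 (C = -6*1/197 = -6/197 ≈ -0.030457)
m = -24 (m = -4*(5 + 1) = -4*6 = -24)
w(C, 111 - 1*16) - (-32*m - 1*(-11005)) = (99/(111 - 1*16) + (111 - 1*16)/(-6/197)) - (-32*(-24) - 1*(-11005)) = (99/(111 - 16) + (111 - 16)*(-197/6)) - (768 + 11005) = (99/95 + 95*(-197/6)) - 1*11773 = (99*(1/95) - 18715/6) - 11773 = (99/95 - 18715/6) - 11773 = -1777331/570 - 11773 = -8487941/570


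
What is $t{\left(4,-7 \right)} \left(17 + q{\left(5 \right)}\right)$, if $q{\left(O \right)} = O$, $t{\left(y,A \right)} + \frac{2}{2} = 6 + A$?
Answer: $-44$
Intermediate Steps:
$t{\left(y,A \right)} = 5 + A$ ($t{\left(y,A \right)} = -1 + \left(6 + A\right) = 5 + A$)
$t{\left(4,-7 \right)} \left(17 + q{\left(5 \right)}\right) = \left(5 - 7\right) \left(17 + 5\right) = \left(-2\right) 22 = -44$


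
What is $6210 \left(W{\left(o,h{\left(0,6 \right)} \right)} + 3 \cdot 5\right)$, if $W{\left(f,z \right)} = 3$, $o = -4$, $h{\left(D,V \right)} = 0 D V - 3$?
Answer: $111780$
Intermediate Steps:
$h{\left(D,V \right)} = -3$ ($h{\left(D,V \right)} = 0 V - 3 = 0 - 3 = -3$)
$6210 \left(W{\left(o,h{\left(0,6 \right)} \right)} + 3 \cdot 5\right) = 6210 \left(3 + 3 \cdot 5\right) = 6210 \left(3 + 15\right) = 6210 \cdot 18 = 111780$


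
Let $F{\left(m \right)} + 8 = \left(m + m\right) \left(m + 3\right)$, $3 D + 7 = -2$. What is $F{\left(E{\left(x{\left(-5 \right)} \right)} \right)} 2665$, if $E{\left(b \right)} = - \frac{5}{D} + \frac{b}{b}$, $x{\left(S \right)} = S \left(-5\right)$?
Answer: $\frac{533000}{9} \approx 59222.0$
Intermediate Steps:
$x{\left(S \right)} = - 5 S$
$D = -3$ ($D = - \frac{7}{3} + \frac{1}{3} \left(-2\right) = - \frac{7}{3} - \frac{2}{3} = -3$)
$E{\left(b \right)} = \frac{8}{3}$ ($E{\left(b \right)} = - \frac{5}{-3} + \frac{b}{b} = \left(-5\right) \left(- \frac{1}{3}\right) + 1 = \frac{5}{3} + 1 = \frac{8}{3}$)
$F{\left(m \right)} = -8 + 2 m \left(3 + m\right)$ ($F{\left(m \right)} = -8 + \left(m + m\right) \left(m + 3\right) = -8 + 2 m \left(3 + m\right)$)
$F{\left(E{\left(x{\left(-5 \right)} \right)} \right)} 2665 = \left(-8 + 2 \left(\frac{8}{3}\right)^{2} + 6 \cdot \frac{8}{3}\right) 2665 = \left(-8 + 2 \cdot \frac{64}{9} + 16\right) 2665 = \left(-8 + \frac{128}{9} + 16\right) 2665 = \frac{200}{9} \cdot 2665 = \frac{533000}{9}$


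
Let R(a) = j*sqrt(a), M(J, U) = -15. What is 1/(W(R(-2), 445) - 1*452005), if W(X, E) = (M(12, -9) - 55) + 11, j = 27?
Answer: -1/452064 ≈ -2.2121e-6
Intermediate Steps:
R(a) = 27*sqrt(a)
W(X, E) = -59 (W(X, E) = (-15 - 55) + 11 = -70 + 11 = -59)
1/(W(R(-2), 445) - 1*452005) = 1/(-59 - 1*452005) = 1/(-59 - 452005) = 1/(-452064) = -1/452064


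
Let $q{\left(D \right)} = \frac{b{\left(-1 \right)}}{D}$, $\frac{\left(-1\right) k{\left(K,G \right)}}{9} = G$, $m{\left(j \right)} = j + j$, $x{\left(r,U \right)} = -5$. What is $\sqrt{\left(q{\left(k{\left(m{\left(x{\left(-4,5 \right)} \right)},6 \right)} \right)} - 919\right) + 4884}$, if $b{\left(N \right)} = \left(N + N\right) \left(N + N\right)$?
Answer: $\frac{\sqrt{321159}}{9} \approx 62.968$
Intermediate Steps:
$m{\left(j \right)} = 2 j$
$k{\left(K,G \right)} = - 9 G$
$b{\left(N \right)} = 4 N^{2}$ ($b{\left(N \right)} = 2 N 2 N = 4 N^{2}$)
$q{\left(D \right)} = \frac{4}{D}$ ($q{\left(D \right)} = \frac{4 \left(-1\right)^{2}}{D} = \frac{4 \cdot 1}{D} = \frac{4}{D}$)
$\sqrt{\left(q{\left(k{\left(m{\left(x{\left(-4,5 \right)} \right)},6 \right)} \right)} - 919\right) + 4884} = \sqrt{\left(\frac{4}{\left(-9\right) 6} - 919\right) + 4884} = \sqrt{\left(\frac{4}{-54} - 919\right) + 4884} = \sqrt{\left(4 \left(- \frac{1}{54}\right) - 919\right) + 4884} = \sqrt{\left(- \frac{2}{27} - 919\right) + 4884} = \sqrt{- \frac{24815}{27} + 4884} = \sqrt{\frac{107053}{27}} = \frac{\sqrt{321159}}{9}$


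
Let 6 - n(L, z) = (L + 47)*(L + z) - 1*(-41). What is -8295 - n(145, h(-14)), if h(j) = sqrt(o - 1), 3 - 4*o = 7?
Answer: 19580 + 192*I*sqrt(2) ≈ 19580.0 + 271.53*I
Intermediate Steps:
o = -1 (o = 3/4 - 1/4*7 = 3/4 - 7/4 = -1)
h(j) = I*sqrt(2) (h(j) = sqrt(-1 - 1) = sqrt(-2) = I*sqrt(2))
n(L, z) = -35 - (47 + L)*(L + z) (n(L, z) = 6 - ((L + 47)*(L + z) - 1*(-41)) = 6 - ((47 + L)*(L + z) + 41) = 6 - (41 + (47 + L)*(L + z)) = 6 + (-41 - (47 + L)*(L + z)) = -35 - (47 + L)*(L + z))
-8295 - n(145, h(-14)) = -8295 - (-35 - 1*145**2 - 47*145 - 47*I*sqrt(2) - 1*145*I*sqrt(2)) = -8295 - (-35 - 1*21025 - 6815 - 47*I*sqrt(2) - 145*I*sqrt(2)) = -8295 - (-35 - 21025 - 6815 - 47*I*sqrt(2) - 145*I*sqrt(2)) = -8295 - (-27875 - 192*I*sqrt(2)) = -8295 + (27875 + 192*I*sqrt(2)) = 19580 + 192*I*sqrt(2)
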